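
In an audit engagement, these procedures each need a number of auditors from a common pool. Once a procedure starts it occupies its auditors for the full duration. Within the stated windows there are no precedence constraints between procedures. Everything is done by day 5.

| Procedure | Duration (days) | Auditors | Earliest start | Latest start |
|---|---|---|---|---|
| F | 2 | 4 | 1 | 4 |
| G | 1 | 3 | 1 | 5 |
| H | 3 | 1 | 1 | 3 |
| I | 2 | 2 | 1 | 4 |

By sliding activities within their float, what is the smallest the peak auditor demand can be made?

4

Early-start (F@1, G@1, H@1, I@1) gives peak 10: d1:10  d2:7  d3:1  d4:0  d5:0.
Shift G→3, H→3, I→4.
Schedule F@1, G@3, H@3, I@4: d1:4  d2:4  d3:4  d4:3  d5:3 — peak 4.
Total auditor-days = 18 over 5 days ⇒ peak ≥ ⌈18/5⌉ = 4, so 4 is optimal.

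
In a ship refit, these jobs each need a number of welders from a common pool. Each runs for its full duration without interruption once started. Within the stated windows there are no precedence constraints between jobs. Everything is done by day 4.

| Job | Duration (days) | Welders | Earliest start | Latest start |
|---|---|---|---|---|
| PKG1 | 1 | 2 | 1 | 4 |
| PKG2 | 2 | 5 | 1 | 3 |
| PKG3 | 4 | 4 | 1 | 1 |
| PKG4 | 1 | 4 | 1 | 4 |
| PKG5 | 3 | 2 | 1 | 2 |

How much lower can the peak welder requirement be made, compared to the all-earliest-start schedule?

6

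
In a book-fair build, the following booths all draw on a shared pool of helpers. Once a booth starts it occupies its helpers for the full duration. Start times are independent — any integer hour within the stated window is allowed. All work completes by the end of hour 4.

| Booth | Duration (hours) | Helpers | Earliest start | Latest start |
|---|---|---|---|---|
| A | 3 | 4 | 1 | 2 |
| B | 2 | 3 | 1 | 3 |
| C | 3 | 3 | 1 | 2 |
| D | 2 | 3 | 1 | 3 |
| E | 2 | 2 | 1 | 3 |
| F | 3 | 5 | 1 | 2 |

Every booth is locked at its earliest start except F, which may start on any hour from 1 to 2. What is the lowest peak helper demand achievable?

20

F@1: h1:20  h2:20  h3:12  h4:0 → peak 20
F@2: h1:15  h2:20  h3:12  h4:5 → peak 20
Best is F@1, peak 20.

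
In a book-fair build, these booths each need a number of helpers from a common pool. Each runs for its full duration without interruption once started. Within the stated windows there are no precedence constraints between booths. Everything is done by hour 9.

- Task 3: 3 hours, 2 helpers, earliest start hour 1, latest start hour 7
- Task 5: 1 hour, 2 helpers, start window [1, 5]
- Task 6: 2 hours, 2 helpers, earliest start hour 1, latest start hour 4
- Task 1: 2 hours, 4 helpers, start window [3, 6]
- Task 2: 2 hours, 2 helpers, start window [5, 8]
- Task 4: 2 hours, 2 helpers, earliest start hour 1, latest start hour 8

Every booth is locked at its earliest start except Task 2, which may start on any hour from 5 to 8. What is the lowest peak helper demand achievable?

Task 2@5: h1:8  h2:6  h3:6  h4:4  h5:2  h6:2  h7:0  h8:0  h9:0 → peak 8
Task 2@6: h1:8  h2:6  h3:6  h4:4  h5:0  h6:2  h7:2  h8:0  h9:0 → peak 8
Task 2@7: h1:8  h2:6  h3:6  h4:4  h5:0  h6:0  h7:2  h8:2  h9:0 → peak 8
Task 2@8: h1:8  h2:6  h3:6  h4:4  h5:0  h6:0  h7:0  h8:2  h9:2 → peak 8
Best is Task 2@5, peak 8.

8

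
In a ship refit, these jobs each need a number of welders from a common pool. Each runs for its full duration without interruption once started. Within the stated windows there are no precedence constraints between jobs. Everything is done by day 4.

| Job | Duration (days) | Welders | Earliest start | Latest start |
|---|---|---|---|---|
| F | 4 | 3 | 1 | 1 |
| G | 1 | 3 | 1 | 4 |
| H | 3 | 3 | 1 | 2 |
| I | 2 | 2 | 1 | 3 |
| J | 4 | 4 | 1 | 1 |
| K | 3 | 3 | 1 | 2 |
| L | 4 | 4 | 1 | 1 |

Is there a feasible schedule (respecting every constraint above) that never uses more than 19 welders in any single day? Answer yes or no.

yes

Schedule F@1, G@1, H@1, I@1, J@1, K@2, L@1: d1:19  d2:19  d3:17  d4:14 — peak 19 ≤ 19.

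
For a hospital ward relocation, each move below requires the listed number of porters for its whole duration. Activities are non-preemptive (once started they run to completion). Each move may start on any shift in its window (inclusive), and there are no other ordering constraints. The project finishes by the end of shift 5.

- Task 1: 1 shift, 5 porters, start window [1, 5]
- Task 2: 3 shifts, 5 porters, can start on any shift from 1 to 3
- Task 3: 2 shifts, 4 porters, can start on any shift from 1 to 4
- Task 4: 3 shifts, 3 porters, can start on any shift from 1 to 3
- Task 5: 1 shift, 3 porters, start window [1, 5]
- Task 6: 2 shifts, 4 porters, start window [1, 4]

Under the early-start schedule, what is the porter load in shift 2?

At early start, shift 2 has: Task 2, Task 3, Task 4, Task 6.
Demand: 5 + 4 + 3 + 4 = 16.

16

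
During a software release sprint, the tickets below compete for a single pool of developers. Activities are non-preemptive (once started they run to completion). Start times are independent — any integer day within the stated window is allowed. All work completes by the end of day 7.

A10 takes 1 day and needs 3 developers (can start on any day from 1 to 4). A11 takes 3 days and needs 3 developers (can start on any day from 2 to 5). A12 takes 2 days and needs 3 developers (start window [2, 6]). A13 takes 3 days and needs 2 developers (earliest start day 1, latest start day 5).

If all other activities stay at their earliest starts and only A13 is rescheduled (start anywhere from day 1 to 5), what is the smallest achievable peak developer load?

A13@1: d1:5  d2:8  d3:8  d4:3  d5:0  d6:0  d7:0 → peak 8
A13@2: d1:3  d2:8  d3:8  d4:5  d5:0  d6:0  d7:0 → peak 8
A13@3: d1:3  d2:6  d3:8  d4:5  d5:2  d6:0  d7:0 → peak 8
A13@4: d1:3  d2:6  d3:6  d4:5  d5:2  d6:2  d7:0 → peak 6
A13@5: d1:3  d2:6  d3:6  d4:3  d5:2  d6:2  d7:2 → peak 6
Best is A13@4, peak 6.

6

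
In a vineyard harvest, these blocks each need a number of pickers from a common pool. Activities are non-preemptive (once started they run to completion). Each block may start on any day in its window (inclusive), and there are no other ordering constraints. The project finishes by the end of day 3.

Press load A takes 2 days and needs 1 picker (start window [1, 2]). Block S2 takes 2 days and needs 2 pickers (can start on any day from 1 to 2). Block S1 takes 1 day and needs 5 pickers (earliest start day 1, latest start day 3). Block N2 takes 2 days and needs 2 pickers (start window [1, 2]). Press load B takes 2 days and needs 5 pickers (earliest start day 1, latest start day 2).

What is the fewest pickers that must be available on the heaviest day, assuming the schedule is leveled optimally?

10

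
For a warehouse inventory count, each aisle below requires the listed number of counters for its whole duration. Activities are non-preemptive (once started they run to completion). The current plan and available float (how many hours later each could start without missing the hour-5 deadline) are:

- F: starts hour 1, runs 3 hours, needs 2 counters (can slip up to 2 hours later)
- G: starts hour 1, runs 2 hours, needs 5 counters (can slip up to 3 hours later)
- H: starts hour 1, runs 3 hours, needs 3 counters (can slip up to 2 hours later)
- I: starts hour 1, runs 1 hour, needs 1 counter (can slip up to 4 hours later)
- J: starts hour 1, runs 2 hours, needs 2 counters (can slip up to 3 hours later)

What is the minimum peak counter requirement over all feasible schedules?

Early-start (F@1, G@1, H@1, I@1, J@1) gives peak 13: h1:13  h2:12  h3:5  h4:0  h5:0.
Shift H→3, I→3, J→4.
Schedule F@1, G@1, H@3, I@3, J@4: h1:7  h2:7  h3:6  h4:5  h5:5 — peak 7.

7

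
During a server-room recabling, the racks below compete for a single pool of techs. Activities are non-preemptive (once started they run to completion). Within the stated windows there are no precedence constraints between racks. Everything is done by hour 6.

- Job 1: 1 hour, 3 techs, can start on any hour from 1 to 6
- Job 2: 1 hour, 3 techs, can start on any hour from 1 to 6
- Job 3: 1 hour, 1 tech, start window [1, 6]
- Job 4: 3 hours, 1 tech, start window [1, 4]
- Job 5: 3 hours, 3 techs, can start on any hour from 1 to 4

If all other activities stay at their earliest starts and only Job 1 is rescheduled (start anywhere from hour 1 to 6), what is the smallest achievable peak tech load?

8

Job 1@1: h1:11  h2:4  h3:4  h4:0  h5:0  h6:0 → peak 11
Job 1@2: h1:8  h2:7  h3:4  h4:0  h5:0  h6:0 → peak 8
Job 1@3: h1:8  h2:4  h3:7  h4:0  h5:0  h6:0 → peak 8
Job 1@4: h1:8  h2:4  h3:4  h4:3  h5:0  h6:0 → peak 8
Job 1@5: h1:8  h2:4  h3:4  h4:0  h5:3  h6:0 → peak 8
Job 1@6: h1:8  h2:4  h3:4  h4:0  h5:0  h6:3 → peak 8
Best is Job 1@2, peak 8.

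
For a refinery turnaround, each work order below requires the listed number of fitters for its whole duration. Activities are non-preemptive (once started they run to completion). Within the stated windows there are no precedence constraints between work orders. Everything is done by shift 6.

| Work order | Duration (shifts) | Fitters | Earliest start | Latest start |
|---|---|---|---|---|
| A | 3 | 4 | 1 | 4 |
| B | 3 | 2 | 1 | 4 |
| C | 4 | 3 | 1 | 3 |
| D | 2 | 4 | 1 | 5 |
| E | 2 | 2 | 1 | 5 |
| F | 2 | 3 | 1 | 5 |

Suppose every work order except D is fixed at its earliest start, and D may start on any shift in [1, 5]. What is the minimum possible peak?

D@1: s1:18  s2:18  s3:9  s4:3  s5:0  s6:0 → peak 18
D@2: s1:14  s2:18  s3:13  s4:3  s5:0  s6:0 → peak 18
D@3: s1:14  s2:14  s3:13  s4:7  s5:0  s6:0 → peak 14
D@4: s1:14  s2:14  s3:9  s4:7  s5:4  s6:0 → peak 14
D@5: s1:14  s2:14  s3:9  s4:3  s5:4  s6:4 → peak 14
Best is D@3, peak 14.

14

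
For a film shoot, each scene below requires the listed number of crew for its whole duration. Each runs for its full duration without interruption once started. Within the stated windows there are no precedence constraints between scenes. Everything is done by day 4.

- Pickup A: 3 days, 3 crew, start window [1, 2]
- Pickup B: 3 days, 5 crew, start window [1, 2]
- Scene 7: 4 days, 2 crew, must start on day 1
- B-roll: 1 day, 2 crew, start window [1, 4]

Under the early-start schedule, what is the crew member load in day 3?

At early start, day 3 has: Pickup A, Pickup B, Scene 7.
Demand: 3 + 5 + 2 = 10.

10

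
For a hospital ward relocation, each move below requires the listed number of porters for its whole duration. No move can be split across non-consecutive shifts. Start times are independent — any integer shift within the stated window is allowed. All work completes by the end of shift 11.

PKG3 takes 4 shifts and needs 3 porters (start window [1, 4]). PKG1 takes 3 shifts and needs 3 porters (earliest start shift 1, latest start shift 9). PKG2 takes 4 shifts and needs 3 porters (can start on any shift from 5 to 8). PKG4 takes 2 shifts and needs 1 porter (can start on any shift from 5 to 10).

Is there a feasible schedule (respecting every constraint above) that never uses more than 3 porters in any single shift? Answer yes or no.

no

Total porter-shifts = 35; over 11 shifts the average is 35/11 > 3, so some shift must exceed 3.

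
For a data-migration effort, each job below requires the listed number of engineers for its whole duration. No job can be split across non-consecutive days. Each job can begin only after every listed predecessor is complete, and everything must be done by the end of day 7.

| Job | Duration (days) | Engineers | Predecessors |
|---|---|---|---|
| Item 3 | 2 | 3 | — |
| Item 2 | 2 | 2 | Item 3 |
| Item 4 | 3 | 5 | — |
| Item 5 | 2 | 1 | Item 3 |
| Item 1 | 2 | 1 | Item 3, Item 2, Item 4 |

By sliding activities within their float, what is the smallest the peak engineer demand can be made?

7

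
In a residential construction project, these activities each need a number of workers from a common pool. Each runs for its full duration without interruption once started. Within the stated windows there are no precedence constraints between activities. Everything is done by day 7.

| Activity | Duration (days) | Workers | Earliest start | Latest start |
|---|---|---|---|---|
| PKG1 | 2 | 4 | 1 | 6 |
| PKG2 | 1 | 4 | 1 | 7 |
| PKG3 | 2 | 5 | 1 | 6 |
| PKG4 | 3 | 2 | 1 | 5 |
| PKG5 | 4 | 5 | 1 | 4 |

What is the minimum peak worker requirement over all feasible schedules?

Early-start (PKG1@1, PKG2@1, PKG3@1, PKG4@1, PKG5@1) gives peak 20: d1:20  d2:16  d3:7  d4:5  d5:0  d6:0  d7:0.
Shift PKG3→2, PKG4→3, PKG5→4.
Schedule PKG1@1, PKG2@1, PKG3@2, PKG4@3, PKG5@4: d1:8  d2:9  d3:7  d4:7  d5:7  d6:5  d7:5 — peak 9.

9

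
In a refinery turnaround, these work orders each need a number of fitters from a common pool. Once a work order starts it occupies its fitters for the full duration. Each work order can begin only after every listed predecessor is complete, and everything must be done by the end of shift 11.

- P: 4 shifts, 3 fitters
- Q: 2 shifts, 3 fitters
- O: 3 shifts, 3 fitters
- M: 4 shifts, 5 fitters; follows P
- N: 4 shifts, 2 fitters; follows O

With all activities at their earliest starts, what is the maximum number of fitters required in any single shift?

9

Early-start schedule: P@1, Q@1, O@1, M@5, N@4.
Load per shift: shift 1: 9, shift 2: 9, shift 3: 6, shift 4: 5, shift 5: 7, shift 6: 7, shift 7: 7, shift 8: 5, shift 9: 0, shift 10: 0, shift 11: 0.
Peak is 9.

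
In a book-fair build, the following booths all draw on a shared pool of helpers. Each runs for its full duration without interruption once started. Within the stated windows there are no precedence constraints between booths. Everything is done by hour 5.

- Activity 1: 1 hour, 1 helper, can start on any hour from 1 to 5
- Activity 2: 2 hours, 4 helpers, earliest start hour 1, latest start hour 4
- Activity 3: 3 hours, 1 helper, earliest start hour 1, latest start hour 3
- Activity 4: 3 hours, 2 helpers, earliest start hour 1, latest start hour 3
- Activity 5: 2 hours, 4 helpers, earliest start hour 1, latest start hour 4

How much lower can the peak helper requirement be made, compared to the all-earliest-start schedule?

6

Early-start peak: h1:12  h2:11  h3:3  h4:0  h5:0 ⇒ 12.
Leveled (Activity 1@1, Activity 2@1, Activity 3@1, Activity 4@3, Activity 5@4): h1:6  h2:5  h3:3  h4:6  h5:6 ⇒ 6.
Reduction 12 − 6 = 6.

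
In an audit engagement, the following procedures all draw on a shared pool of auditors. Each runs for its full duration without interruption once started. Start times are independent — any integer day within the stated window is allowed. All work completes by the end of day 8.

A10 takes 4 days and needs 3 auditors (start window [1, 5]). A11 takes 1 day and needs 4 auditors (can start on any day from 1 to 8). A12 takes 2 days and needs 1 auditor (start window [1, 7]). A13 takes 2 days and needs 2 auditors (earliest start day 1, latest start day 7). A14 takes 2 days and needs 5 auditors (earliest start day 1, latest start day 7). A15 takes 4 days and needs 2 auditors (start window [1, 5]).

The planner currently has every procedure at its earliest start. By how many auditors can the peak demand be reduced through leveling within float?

Early-start peak: d1:17  d2:13  d3:5  d4:5  d5:0  d6:0  d7:0  d8:0 ⇒ 17.
Leveled (A10@1, A11@5, A12@1, A13@1, A14@7, A15@3): d1:6  d2:6  d3:5  d4:5  d5:6  d6:2  d7:5  d8:5 ⇒ 6.
Reduction 17 − 6 = 11.

11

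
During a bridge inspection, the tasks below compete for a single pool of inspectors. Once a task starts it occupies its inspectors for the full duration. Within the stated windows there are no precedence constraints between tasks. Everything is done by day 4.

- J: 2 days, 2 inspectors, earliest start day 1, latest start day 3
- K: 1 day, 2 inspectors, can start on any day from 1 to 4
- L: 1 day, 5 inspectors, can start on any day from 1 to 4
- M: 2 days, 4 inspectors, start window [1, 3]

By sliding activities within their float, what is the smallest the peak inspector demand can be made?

Early-start (J@1, K@1, L@1, M@1) gives peak 13: d1:13  d2:6  d3:0  d4:0.
Shift L→4, M→2.
Schedule J@1, K@1, L@4, M@2: d1:4  d2:6  d3:4  d4:5 — peak 6.

6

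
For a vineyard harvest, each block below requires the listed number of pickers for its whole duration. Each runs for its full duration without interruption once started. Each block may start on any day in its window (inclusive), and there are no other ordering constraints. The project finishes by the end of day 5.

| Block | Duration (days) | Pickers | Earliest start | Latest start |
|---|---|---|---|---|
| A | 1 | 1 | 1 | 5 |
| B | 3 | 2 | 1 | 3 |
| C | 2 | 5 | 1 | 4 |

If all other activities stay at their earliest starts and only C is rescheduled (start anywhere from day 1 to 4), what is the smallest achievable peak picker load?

5

C@1: d1:8  d2:7  d3:2  d4:0  d5:0 → peak 8
C@2: d1:3  d2:7  d3:7  d4:0  d5:0 → peak 7
C@3: d1:3  d2:2  d3:7  d4:5  d5:0 → peak 7
C@4: d1:3  d2:2  d3:2  d4:5  d5:5 → peak 5
Best is C@4, peak 5.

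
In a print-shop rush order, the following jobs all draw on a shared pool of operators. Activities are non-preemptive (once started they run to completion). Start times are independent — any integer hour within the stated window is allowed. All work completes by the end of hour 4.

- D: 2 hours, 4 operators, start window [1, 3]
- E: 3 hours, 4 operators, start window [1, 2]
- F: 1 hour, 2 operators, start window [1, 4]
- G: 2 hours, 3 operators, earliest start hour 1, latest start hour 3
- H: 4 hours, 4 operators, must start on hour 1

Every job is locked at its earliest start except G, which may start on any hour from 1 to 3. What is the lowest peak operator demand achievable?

G@1: h1:17  h2:15  h3:8  h4:4 → peak 17
G@2: h1:14  h2:15  h3:11  h4:4 → peak 15
G@3: h1:14  h2:12  h3:11  h4:7 → peak 14
Best is G@3, peak 14.

14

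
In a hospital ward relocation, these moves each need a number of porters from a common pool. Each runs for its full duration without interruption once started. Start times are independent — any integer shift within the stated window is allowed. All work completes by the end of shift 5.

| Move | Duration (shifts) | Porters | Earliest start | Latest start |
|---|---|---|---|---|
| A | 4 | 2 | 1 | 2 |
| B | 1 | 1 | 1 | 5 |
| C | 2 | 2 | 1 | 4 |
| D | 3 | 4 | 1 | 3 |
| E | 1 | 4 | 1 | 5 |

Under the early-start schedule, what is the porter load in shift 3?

At early start, shift 3 has: A, D.
Demand: 2 + 4 = 6.

6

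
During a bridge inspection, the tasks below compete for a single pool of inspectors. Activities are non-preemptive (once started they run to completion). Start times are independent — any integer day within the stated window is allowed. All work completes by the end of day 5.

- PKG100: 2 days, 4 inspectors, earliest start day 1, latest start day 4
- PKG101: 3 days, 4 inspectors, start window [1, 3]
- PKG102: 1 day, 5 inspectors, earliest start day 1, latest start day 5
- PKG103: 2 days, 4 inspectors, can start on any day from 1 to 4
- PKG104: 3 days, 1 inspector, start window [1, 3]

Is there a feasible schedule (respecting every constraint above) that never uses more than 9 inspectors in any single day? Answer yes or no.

yes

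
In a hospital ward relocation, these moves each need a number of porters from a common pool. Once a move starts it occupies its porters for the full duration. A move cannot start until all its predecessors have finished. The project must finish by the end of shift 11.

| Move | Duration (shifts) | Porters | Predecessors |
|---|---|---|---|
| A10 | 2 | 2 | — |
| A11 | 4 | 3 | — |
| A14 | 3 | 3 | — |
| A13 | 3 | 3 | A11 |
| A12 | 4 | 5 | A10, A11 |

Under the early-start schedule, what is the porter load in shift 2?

At early start, shift 2 has: A10, A11, A14.
Demand: 2 + 3 + 3 = 8.

8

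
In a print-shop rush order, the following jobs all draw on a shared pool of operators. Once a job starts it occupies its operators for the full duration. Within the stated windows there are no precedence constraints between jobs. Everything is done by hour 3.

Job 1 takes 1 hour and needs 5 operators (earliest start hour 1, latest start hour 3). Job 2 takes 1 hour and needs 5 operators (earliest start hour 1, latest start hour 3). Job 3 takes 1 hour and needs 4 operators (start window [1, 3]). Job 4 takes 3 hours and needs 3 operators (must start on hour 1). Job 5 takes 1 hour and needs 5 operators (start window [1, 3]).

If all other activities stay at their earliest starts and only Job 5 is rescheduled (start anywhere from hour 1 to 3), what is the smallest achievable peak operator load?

17

Job 5@1: h1:22  h2:3  h3:3 → peak 22
Job 5@2: h1:17  h2:8  h3:3 → peak 17
Job 5@3: h1:17  h2:3  h3:8 → peak 17
Best is Job 5@2, peak 17.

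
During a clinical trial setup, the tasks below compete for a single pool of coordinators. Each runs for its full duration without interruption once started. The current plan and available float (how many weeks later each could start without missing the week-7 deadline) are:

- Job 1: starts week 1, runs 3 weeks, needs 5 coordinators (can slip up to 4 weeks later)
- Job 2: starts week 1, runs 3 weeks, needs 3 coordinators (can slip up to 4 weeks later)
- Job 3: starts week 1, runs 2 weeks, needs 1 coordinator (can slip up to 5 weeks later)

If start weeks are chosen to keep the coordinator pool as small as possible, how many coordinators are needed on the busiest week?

Early-start (Job 1@1, Job 2@1, Job 3@1) gives peak 9: w1:9  w2:9  w3:8  w4:0  w5:0  w6:0  w7:0.
Shift Job 2→4, Job 3→4.
Schedule Job 1@1, Job 2@4, Job 3@4: w1:5  w2:5  w3:5  w4:4  w5:4  w6:3  w7:0 — peak 5.

5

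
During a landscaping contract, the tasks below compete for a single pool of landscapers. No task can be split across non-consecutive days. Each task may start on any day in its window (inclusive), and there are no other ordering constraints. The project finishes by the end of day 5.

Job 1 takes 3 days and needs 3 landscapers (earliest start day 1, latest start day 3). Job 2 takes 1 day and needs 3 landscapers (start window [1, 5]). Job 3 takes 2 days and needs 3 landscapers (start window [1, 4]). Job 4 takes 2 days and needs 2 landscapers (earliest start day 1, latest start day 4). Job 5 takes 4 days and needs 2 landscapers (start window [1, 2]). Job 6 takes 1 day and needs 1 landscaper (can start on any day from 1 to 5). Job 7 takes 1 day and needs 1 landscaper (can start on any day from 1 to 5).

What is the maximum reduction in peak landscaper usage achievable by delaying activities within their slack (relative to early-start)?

Early-start peak: d1:15  d2:10  d3:5  d4:2  d5:0 ⇒ 15.
Leveled (Job 1@1, Job 2@1, Job 3@4, Job 4@2, Job 5@2, Job 6@1, Job 7@4): d1:7  d2:7  d3:7  d4:6  d5:5 ⇒ 7.
Reduction 15 − 7 = 8.

8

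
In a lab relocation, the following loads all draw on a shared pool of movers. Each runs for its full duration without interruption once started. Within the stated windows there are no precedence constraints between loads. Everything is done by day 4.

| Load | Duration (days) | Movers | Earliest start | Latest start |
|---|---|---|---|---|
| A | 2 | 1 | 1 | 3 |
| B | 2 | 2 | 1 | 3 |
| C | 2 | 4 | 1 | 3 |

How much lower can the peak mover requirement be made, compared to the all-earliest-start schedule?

3

Early-start peak: d1:7  d2:7  d3:0  d4:0 ⇒ 7.
Leveled (A@1, B@1, C@3): d1:3  d2:3  d3:4  d4:4 ⇒ 4.
Reduction 7 − 4 = 3.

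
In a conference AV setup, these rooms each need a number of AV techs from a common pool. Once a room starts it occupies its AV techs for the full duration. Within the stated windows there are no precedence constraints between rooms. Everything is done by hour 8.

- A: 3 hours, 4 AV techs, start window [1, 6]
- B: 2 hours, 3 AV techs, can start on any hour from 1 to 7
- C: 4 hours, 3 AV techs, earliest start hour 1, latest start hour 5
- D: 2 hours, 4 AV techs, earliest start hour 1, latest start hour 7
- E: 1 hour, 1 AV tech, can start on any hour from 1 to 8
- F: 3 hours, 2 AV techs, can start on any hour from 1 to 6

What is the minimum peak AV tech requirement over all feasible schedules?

7

Early-start (A@1, B@1, C@1, D@1, E@1, F@1) gives peak 17: h1:17  h2:16  h3:9  h4:3  h5:0  h6:0  h7:0  h8:0.
Shift C→3, D→4, E→6, F→6.
Schedule A@1, B@1, C@3, D@4, E@6, F@6: h1:7  h2:7  h3:7  h4:7  h5:7  h6:6  h7:2  h8:2 — peak 7.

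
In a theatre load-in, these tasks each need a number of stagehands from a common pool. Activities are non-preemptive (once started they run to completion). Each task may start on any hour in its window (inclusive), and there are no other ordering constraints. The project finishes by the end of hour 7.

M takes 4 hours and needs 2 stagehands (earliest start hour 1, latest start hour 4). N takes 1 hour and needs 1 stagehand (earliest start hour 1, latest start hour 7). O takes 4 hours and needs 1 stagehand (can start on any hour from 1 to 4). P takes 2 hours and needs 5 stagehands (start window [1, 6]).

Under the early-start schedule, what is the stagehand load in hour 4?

3

At early start, hour 4 has: M, O.
Demand: 2 + 1 = 3.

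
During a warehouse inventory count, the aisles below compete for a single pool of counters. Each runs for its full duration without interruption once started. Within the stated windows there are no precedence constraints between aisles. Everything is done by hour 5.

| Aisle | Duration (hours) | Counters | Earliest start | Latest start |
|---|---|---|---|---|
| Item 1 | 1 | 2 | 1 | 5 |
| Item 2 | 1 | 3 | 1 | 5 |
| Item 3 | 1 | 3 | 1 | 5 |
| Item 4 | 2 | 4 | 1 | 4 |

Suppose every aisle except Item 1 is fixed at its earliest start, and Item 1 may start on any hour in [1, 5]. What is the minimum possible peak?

Item 1@1: h1:12  h2:4  h3:0  h4:0  h5:0 → peak 12
Item 1@2: h1:10  h2:6  h3:0  h4:0  h5:0 → peak 10
Item 1@3: h1:10  h2:4  h3:2  h4:0  h5:0 → peak 10
Item 1@4: h1:10  h2:4  h3:0  h4:2  h5:0 → peak 10
Item 1@5: h1:10  h2:4  h3:0  h4:0  h5:2 → peak 10
Best is Item 1@2, peak 10.

10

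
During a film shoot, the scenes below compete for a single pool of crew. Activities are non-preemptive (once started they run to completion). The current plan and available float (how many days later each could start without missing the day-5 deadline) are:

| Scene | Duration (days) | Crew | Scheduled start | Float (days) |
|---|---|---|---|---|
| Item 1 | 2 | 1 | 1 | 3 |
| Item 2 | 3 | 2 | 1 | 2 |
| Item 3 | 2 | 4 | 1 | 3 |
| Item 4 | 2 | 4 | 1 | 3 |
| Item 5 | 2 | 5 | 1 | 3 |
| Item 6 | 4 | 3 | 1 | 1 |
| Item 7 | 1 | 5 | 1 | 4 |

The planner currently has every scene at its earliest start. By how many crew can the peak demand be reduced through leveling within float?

13

Early-start peak: d1:24  d2:19  d3:5  d4:3  d5:0 ⇒ 24.
Leveled (Item 1@1, Item 2@1, Item 3@3, Item 4@4, Item 5@1, Item 6@1, Item 7@5): d1:11  d2:11  d3:9  d4:11  d5:9 ⇒ 11.
Reduction 24 − 11 = 13.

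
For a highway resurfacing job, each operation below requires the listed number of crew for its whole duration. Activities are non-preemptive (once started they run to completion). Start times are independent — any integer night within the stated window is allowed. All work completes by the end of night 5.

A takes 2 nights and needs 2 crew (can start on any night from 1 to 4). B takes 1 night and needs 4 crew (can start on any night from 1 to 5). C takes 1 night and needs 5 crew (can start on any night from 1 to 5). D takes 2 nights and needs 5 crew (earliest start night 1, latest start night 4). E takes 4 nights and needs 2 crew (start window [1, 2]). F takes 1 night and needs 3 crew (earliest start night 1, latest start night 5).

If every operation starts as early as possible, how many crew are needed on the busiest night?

21

Early-start schedule: A@1, B@1, C@1, D@1, E@1, F@1.
Load per night: night 1: 21, night 2: 9, night 3: 2, night 4: 2, night 5: 0.
Peak is 21.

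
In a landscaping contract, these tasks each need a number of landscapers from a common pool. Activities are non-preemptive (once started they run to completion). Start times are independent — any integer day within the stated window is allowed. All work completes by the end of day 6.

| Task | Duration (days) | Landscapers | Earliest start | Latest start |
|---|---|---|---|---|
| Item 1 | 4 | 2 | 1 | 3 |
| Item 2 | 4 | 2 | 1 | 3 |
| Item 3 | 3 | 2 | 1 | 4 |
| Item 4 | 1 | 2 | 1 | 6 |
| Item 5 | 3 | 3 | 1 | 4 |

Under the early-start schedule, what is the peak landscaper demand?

Early-start schedule: Item 1@1, Item 2@1, Item 3@1, Item 4@1, Item 5@1.
Load per day: day 1: 11, day 2: 9, day 3: 9, day 4: 4, day 5: 0, day 6: 0.
Peak is 11.

11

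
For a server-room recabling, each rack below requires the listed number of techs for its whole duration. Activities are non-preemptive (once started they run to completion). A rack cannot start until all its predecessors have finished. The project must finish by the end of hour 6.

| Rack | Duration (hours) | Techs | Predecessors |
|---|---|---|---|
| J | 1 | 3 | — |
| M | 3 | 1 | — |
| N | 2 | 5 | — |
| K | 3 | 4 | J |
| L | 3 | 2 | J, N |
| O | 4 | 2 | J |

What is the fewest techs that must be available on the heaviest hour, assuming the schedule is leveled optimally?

Early-start (J@1, M@1, N@1, K@2, L@3, O@2) gives peak 12: h1:9  h2:12  h3:9  h4:8  h5:4  h6:0.
Shift N→2, K→4, L→4.
Schedule J@1, M@1, N@2, K@4, L@4, O@2: h1:4  h2:8  h3:8  h4:8  h5:8  h6:6 — peak 8.

8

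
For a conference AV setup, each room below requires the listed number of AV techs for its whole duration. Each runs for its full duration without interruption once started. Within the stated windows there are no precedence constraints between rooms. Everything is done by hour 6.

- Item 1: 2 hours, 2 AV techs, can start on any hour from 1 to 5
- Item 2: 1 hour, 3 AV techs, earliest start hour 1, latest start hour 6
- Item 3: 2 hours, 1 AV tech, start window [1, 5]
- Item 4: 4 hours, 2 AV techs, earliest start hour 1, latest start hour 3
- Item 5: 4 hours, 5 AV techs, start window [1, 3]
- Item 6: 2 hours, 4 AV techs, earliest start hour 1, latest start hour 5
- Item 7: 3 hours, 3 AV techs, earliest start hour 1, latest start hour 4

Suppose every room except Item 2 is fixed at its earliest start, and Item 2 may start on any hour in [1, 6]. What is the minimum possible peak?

17

Item 2@1: h1:20  h2:17  h3:10  h4:7  h5:0  h6:0 → peak 20
Item 2@2: h1:17  h2:20  h3:10  h4:7  h5:0  h6:0 → peak 20
Item 2@3: h1:17  h2:17  h3:13  h4:7  h5:0  h6:0 → peak 17
Item 2@4: h1:17  h2:17  h3:10  h4:10  h5:0  h6:0 → peak 17
Item 2@5: h1:17  h2:17  h3:10  h4:7  h5:3  h6:0 → peak 17
Item 2@6: h1:17  h2:17  h3:10  h4:7  h5:0  h6:3 → peak 17
Best is Item 2@3, peak 17.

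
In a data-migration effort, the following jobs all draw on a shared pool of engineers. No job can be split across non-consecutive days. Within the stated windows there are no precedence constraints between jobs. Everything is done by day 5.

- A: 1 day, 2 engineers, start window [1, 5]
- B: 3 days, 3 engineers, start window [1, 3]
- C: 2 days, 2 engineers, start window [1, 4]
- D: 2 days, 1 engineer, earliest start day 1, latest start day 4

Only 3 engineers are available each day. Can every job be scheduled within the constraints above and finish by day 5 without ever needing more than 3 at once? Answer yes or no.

no

Total engineer-days = 17; over 5 days the average is 17/5 > 3, so some day must exceed 3.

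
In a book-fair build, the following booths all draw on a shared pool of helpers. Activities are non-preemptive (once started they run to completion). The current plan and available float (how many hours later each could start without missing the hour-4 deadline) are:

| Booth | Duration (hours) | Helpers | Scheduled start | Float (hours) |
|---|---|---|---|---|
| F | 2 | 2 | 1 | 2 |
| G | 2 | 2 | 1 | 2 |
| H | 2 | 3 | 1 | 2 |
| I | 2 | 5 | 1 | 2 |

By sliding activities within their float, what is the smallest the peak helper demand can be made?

7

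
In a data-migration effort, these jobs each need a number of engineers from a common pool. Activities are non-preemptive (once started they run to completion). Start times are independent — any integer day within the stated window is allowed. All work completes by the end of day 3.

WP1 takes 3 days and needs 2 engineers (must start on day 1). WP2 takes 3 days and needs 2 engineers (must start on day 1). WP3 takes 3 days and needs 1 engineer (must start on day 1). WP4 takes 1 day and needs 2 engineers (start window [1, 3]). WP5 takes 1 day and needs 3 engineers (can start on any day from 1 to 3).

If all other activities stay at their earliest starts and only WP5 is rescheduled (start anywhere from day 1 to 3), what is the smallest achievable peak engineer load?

8

WP5@1: d1:10  d2:5  d3:5 → peak 10
WP5@2: d1:7  d2:8  d3:5 → peak 8
WP5@3: d1:7  d2:5  d3:8 → peak 8
Best is WP5@2, peak 8.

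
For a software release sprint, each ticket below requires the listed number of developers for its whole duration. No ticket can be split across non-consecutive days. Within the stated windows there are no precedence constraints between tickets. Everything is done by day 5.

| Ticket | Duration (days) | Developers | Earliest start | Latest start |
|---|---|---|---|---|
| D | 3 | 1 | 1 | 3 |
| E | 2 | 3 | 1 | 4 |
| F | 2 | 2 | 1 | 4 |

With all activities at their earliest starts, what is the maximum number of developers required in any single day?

Early-start schedule: D@1, E@1, F@1.
Load per day: day 1: 6, day 2: 6, day 3: 1, day 4: 0, day 5: 0.
Peak is 6.

6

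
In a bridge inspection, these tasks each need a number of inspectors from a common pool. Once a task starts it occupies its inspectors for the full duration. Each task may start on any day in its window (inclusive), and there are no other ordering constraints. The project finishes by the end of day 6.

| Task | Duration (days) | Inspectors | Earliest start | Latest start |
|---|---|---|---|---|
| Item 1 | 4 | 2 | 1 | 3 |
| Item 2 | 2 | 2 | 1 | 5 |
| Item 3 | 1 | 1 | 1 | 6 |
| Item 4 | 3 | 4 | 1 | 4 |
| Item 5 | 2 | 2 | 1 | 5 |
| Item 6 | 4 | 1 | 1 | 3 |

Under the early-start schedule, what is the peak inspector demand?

12

Early-start schedule: Item 1@1, Item 2@1, Item 3@1, Item 4@1, Item 5@1, Item 6@1.
Load per day: day 1: 12, day 2: 11, day 3: 7, day 4: 3, day 5: 0, day 6: 0.
Peak is 12.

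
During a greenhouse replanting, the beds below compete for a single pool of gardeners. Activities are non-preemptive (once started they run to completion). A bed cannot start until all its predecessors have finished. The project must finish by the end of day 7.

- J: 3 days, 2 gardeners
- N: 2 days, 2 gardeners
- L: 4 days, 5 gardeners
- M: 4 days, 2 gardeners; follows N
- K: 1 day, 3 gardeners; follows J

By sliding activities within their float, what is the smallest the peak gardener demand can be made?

7

Early-start (J@1, N@1, L@1, M@3, K@4) gives peak 10: d1:9  d2:9  d3:9  d4:10  d5:2  d6:2  d7:0.
Shift L→3, M→4, K→7.
Schedule J@1, N@1, L@3, M@4, K@7: d1:4  d2:4  d3:7  d4:7  d5:7  d6:7  d7:5 — peak 7.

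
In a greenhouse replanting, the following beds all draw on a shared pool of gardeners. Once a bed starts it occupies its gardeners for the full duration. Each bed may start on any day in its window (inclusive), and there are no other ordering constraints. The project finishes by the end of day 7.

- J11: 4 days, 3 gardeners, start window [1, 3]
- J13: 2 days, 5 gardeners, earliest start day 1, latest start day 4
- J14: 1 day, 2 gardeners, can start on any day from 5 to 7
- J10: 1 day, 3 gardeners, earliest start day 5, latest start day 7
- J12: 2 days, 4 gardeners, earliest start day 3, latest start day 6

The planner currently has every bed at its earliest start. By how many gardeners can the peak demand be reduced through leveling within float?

1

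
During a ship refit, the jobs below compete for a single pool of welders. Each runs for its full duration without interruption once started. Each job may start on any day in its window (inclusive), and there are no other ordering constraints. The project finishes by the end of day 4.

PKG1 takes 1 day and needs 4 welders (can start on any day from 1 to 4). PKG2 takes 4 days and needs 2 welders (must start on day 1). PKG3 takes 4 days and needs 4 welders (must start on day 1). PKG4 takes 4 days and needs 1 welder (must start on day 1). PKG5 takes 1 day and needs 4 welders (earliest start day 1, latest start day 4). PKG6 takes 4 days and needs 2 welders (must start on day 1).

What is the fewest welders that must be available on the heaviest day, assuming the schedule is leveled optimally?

13

Early-start (PKG1@1, PKG2@1, PKG3@1, PKG4@1, PKG5@1, PKG6@1) gives peak 17: d1:17  d2:9  d3:9  d4:9.
Shift PKG5→2.
Schedule PKG1@1, PKG2@1, PKG3@1, PKG4@1, PKG5@2, PKG6@1: d1:13  d2:13  d3:9  d4:9 — peak 13.
No arrangement of the 16 feasible schedules does better.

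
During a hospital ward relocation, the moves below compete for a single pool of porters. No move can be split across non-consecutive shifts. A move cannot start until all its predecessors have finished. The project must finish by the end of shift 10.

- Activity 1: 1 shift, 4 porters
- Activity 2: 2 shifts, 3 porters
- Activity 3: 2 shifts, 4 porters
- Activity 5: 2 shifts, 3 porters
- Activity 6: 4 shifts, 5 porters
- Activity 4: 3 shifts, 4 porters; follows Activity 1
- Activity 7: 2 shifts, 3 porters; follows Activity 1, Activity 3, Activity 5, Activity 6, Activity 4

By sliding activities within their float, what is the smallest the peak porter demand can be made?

Early-start (Activity 1@1, Activity 2@1, Activity 3@1, Activity 5@1, Activity 6@1, Activity 4@2, Activity 7@5) gives peak 19: s1:19  s2:19  s3:9  s4:9  s5:3  s6:3  s7:0  s8:0  s9:0  s10:0.
Shift Activity 3→3, Activity 5→5, Activity 6→5, Activity 7→9.
Schedule Activity 1@1, Activity 2@1, Activity 3@3, Activity 5@5, Activity 6@5, Activity 4@2, Activity 7@9: s1:7  s2:7  s3:8  s4:8  s5:8  s6:8  s7:5  s8:5  s9:3  s10:3 — peak 8.

8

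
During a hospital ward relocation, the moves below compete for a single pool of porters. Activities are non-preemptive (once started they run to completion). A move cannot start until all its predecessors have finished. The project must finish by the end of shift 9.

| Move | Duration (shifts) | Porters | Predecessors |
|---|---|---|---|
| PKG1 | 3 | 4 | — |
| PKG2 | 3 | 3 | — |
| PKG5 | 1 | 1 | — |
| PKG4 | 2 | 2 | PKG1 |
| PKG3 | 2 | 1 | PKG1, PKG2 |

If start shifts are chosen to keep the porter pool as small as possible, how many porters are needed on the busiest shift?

4

Early-start (PKG1@1, PKG2@1, PKG5@1, PKG4@4, PKG3@4) gives peak 8: s1:8  s2:7  s3:7  s4:3  s5:3  s6:0  s7:0  s8:0  s9:0.
Shift PKG2→4, PKG5→4, PKG4→7, PKG3→7.
Schedule PKG1@1, PKG2@4, PKG5@4, PKG4@7, PKG3@7: s1:4  s2:4  s3:4  s4:4  s5:3  s6:3  s7:3  s8:3  s9:0 — peak 4.
Total porter-shifts = 28 over 9 shifts ⇒ peak ≥ ⌈28/9⌉ = 4, so 4 is optimal.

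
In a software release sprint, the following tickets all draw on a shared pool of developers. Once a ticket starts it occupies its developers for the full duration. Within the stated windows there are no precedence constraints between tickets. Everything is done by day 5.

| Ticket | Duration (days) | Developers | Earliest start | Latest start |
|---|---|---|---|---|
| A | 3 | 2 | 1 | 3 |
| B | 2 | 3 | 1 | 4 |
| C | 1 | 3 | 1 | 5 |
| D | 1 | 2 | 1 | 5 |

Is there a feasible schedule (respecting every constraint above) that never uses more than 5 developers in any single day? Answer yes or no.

yes

Schedule A@1, B@1, C@3, D@4: d1:5  d2:5  d3:5  d4:2  d5:0 — peak 5 ≤ 5.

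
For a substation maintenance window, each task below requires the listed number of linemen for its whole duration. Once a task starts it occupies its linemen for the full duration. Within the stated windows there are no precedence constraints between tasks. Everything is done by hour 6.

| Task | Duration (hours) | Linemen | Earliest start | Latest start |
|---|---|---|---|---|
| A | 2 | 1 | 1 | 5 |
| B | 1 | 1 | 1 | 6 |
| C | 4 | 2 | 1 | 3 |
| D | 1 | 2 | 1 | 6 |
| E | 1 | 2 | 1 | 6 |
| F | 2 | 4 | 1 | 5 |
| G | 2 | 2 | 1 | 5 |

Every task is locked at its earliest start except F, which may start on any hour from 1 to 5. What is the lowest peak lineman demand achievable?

F@1: h1:14  h2:9  h3:2  h4:2  h5:0  h6:0 → peak 14
F@2: h1:10  h2:9  h3:6  h4:2  h5:0  h6:0 → peak 10
F@3: h1:10  h2:5  h3:6  h4:6  h5:0  h6:0 → peak 10
F@4: h1:10  h2:5  h3:2  h4:6  h5:4  h6:0 → peak 10
F@5: h1:10  h2:5  h3:2  h4:2  h5:4  h6:4 → peak 10
Best is F@2, peak 10.

10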